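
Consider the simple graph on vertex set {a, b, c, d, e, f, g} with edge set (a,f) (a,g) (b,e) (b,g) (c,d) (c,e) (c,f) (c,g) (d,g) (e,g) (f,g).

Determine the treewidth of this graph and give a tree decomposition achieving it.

Treewidth 2.
One such decomposition:
Bags: B1 = {b, e, g}  B2 = {c, e, g}  B3 = {c, f, g}  B4 = {c, d, g}  B5 = {a, f, g}
Tree: B1–B2, B2–B3, B2–B4, B3–B5

Each bag holds 3 vertices, so the decomposition has width 2, which upper-bounds the treewidth. For the lower bound, the 3 vertices {c, d, g} are pairwise adjacent, and any tree decomposition puts a clique entirely inside one bag — forcing width ≥ 2. Therefore the treewidth is 2.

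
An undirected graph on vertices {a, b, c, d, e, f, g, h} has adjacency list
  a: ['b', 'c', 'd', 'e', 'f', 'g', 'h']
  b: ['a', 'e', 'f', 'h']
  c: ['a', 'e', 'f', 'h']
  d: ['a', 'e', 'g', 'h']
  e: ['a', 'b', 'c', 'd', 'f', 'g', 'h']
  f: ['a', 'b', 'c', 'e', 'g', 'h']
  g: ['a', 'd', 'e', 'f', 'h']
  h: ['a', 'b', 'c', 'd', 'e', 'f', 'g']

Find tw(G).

4

A width-4 tree decomposition is:
Bags: B1 = {a, c, e, f, h}  B2 = {a, b, e, f, h}  B3 = {a, e, f, g, h}  B4 = {a, d, e, g, h}
Tree: B1–B2, B2–B3, B3–B4
Every bag has size at most 5, so the width is 5 − 1 = 4 and tw(G) ≤ 4. Conversely, {a, d, e, g, h} is a clique of size 5, and the vertices of any clique must share a bag in every tree decomposition; so some bag has ≥ 5 vertices and tw(G) ≥ 4. Hence tw(G) = 4 exactly.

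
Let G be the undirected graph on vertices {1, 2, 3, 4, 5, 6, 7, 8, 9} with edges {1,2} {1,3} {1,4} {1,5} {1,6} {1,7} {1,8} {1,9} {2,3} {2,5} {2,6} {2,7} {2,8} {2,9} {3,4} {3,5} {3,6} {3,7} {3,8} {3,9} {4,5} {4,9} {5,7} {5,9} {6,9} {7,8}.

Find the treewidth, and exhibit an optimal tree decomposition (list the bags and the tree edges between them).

Each bag holds 5 vertices, so the decomposition has width 4, which upper-bounds the treewidth. On the other hand G contains the 5-clique {1, 2, 3, 7, 8}. A clique must lie in a single bag of any decomposition, so no decomposition can have width below 4. Therefore the treewidth is 4.

Treewidth 4.
One such decomposition:
Bags: B1 = {1, 2, 3, 5, 9}  B2 = {1, 2, 3, 6, 9}  B3 = {1, 3, 4, 5, 9}  B4 = {1, 2, 3, 5, 7}  B5 = {1, 2, 3, 7, 8}
Tree: B1–B2, B1–B3, B1–B4, B4–B5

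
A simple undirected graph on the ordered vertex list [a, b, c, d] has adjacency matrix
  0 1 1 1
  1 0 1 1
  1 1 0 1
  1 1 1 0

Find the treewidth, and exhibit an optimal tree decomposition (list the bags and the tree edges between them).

Treewidth 3.
Bags: B1 = {a, b, c, d}
Tree: (single bag)

With just one bag of size 4, the width is 4 − 1 = 3, so tw(G) ≤ 3. For the lower bound, the 4 vertices {a, b, c, d} are pairwise adjacent, and any tree decomposition puts a clique entirely inside one bag — forcing width ≥ 3. The upper and lower bounds meet at 3, so that is the treewidth.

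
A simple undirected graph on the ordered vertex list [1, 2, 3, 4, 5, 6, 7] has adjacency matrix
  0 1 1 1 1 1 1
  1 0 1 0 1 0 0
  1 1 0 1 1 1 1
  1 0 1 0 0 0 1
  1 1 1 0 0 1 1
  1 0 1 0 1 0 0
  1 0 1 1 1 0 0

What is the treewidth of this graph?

A width-3 tree decomposition is:
Bags: B1 = {1, 3, 5, 7}  B2 = {1, 3, 5, 6}  B3 = {1, 2, 3, 5}  B4 = {1, 3, 4, 7}
Tree: B1–B2, B2–B3, B1–B4
The largest bag has 4 vertices, giving width 3; this decomposition certifies tw(G) ≤ 3. Conversely, {1, 3, 4, 7} is a clique of size 4, and the vertices of any clique must share a bag in every tree decomposition; so some bag has ≥ 4 vertices and tw(G) ≥ 3. Hence tw(G) = 3 exactly.

3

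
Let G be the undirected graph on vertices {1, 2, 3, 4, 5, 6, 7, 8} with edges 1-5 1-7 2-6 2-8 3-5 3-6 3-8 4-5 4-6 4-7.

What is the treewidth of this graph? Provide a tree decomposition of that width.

Treewidth 2.
One such decomposition:
Bags: B1 = {2, 6, 8}  B2 = {3, 6, 8}  B3 = {3, 4, 6}  B4 = {3, 4, 5}  B5 = {4, 5, 7}  B6 = {1, 5, 7}
Tree: B1–B2, B2–B3, B3–B4, B4–B5, B5–B6

Every bag has size at most 3, so the width is 3 − 1 = 2 and tw(G) ≤ 2. Since 2–8–3–6–2 is a cycle in G, G is not acyclic. Forests are exactly the graphs of treewidth ≤ 1, so tw(G) ≥ 2. The upper and lower bounds meet at 2, so that is the treewidth.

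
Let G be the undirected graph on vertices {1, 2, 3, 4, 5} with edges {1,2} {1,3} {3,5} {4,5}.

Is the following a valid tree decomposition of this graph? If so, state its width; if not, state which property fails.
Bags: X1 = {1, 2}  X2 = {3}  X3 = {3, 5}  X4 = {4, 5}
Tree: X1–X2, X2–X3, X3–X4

A tree decomposition must satisfy three properties: every vertex lies in some bag; for every edge, both endpoints lie together in some bag; and for every vertex, the bags containing it form a connected subtree. Here edge (1,3) lies in no bag, so the decomposition is invalid.

No — edge (1,3) lies in no bag.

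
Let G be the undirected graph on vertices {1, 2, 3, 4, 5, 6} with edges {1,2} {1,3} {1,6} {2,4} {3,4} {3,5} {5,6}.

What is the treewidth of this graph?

2

A width-2 tree decomposition is:
Bags: B1 = {2, 3, 4}  B2 = {1, 2, 3}  B3 = {1, 3, 5}  B4 = {1, 5, 6}
Tree: B1–B2, B2–B3, B3–B4
Each bag holds 3 vertices, so the decomposition has width 2, which upper-bounds the treewidth. Since 4–2–1–3–4 is a cycle in G, G is not acyclic. Forests are exactly the graphs of treewidth ≤ 1, so tw(G) ≥ 2. The upper and lower bounds meet at 2, so that is the treewidth.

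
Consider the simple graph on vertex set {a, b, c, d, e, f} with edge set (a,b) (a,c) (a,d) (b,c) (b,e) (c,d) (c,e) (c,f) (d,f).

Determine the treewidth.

2

A width-2 tree decomposition is:
Bags: B1 = {a, b, c}  B2 = {b, c, e}  B3 = {a, c, d}  B4 = {c, d, f}
Tree: B1–B2, B1–B3, B3–B4
The largest bag has 3 vertices, giving width 2; this decomposition certifies tw(G) ≤ 2. For the lower bound, the 3 vertices {c, d, f} are pairwise adjacent, and any tree decomposition puts a clique entirely inside one bag — forcing width ≥ 2. Therefore the treewidth is 2.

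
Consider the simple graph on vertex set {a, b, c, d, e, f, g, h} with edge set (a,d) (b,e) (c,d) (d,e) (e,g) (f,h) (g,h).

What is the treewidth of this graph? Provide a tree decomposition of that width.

Treewidth 1.
Bags: B1 = {c, d}  B2 = {d, e}  B3 = {e, g}  B4 = {g, h}  B5 = {f, h}  B6 = {a, d}  B7 = {b, e}
Tree: B1–B2, B2–B3, B3–B4, B4–B5, B1–B6, B3–B7

Every bag has size at most 2, so the width is 2 − 1 = 1 and tw(G) ≤ 1. Since G has at least one edge (e.g. c–d), it is not an edgeless graph, so tw(G) ≥ 1. The upper and lower bounds meet at 1, so that is the treewidth.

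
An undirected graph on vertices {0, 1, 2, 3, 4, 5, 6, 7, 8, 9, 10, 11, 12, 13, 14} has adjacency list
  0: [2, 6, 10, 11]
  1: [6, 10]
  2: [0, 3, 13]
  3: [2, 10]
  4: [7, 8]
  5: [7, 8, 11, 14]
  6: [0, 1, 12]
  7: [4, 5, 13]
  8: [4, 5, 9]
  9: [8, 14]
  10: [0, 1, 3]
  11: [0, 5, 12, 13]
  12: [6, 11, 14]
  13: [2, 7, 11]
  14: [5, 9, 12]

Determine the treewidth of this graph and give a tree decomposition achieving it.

Treewidth 3.
One optimal decomposition is:
Bags: B1 = {1, 2, 3, 10}  B2 = {0, 1, 2, 10}  B3 = {0, 1, 2, 6}  B4 = {0, 2, 6, 13}  B5 = {0, 6, 11, 13}  B6 = {6, 11, 12, 13}  B7 = {7, 11, 12, 13}  B8 = {5, 7, 11, 12}  B9 = {5, 7, 12, 14}  B10 = {4, 5, 7, 14}  B11 = {4, 5, 8, 14}  B12 = {4, 8, 9, 14}
Tree: B1–B2, B2–B3, B3–B4, B4–B5, B5–B6, B6–B7, B7–B8, B8–B9, B9–B10, B10–B11, B11–B12

The largest bag has 4 vertices, giving width 3; this decomposition certifies tw(G) ≤ 3. For the lower bound: the 4 vertex sets {1,3,10}, {2}, {0}, {6,11,12,13} are disjoint, each induces a connected subgraph, and every pair is joined by at least one edge of G. Contracting each set to a single vertex therefore yields K_{4} as a minor, and since treewidth is minor-monotone, tw(G) ≥ tw(K_{4}) = 3. The upper and lower bounds meet at 3, so that is the treewidth.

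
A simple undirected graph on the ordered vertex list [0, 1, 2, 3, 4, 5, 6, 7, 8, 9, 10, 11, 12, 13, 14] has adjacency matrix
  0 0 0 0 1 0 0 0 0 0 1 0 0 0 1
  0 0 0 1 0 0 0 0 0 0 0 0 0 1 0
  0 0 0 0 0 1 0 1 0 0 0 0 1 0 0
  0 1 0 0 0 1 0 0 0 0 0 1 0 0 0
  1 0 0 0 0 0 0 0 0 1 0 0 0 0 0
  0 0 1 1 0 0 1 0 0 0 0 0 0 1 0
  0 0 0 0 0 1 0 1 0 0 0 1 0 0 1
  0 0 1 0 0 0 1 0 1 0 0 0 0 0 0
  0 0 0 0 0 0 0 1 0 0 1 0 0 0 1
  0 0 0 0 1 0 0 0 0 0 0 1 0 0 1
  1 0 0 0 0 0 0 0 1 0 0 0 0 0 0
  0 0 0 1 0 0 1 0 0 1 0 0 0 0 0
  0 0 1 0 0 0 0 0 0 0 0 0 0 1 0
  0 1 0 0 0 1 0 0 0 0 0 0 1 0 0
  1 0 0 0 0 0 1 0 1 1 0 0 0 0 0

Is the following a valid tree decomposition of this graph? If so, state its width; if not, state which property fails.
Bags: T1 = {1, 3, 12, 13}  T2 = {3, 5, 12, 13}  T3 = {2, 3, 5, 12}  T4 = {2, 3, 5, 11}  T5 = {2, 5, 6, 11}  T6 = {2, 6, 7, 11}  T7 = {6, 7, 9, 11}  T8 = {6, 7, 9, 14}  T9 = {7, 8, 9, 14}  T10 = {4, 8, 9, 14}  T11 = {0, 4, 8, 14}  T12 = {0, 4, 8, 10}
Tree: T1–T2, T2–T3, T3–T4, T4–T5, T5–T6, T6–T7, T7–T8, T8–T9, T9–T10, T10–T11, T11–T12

Vertex coverage: the bags together contain {0, 1, 2, 3, 4, 5, 6, 7, 8, 9, 10, 11, 12, 13, 14}, the full vertex set. Edge coverage: each edge of G has both endpoints in at least one bag. Running intersection: for every vertex, the bags containing it form a connected subtree. All three properties hold, so this is a valid tree decomposition of width max|bag| − 1 = 3, and hence tw(G) ≤ 3.

Yes; width 3.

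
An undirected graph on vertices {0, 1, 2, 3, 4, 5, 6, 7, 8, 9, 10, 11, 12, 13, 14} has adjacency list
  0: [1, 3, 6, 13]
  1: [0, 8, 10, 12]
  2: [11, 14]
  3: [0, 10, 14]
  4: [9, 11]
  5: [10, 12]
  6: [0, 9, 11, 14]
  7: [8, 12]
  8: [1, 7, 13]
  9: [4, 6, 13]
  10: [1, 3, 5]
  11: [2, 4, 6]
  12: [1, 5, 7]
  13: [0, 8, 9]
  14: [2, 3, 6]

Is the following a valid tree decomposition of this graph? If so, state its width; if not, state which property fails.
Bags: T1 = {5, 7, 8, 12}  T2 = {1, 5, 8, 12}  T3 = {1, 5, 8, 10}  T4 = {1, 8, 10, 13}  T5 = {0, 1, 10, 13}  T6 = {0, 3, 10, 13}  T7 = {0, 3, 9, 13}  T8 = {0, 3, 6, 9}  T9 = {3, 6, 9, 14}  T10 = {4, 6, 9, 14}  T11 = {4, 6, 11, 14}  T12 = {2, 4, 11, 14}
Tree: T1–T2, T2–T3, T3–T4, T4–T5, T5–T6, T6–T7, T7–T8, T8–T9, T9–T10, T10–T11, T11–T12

Vertex coverage: the bags together contain {0, 1, 2, 3, 4, 5, 6, 7, 8, 9, 10, 11, 12, 13, 14}, the full vertex set. Edge coverage: each edge of G has both endpoints in at least one bag. Running intersection: for every vertex, the bags containing it form a connected subtree. All three properties hold, so this is a valid tree decomposition of width max|bag| − 1 = 3, and hence tw(G) ≤ 3.

Yes; width 3.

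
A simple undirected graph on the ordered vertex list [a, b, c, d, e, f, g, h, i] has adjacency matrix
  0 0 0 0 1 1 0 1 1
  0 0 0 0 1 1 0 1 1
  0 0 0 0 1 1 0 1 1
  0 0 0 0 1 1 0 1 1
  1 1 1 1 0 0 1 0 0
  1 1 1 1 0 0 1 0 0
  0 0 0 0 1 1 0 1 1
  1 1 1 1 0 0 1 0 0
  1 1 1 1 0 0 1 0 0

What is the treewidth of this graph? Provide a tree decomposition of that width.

The largest bag has 5 vertices, giving width 4; this decomposition certifies tw(G) ≤ 4. For the lower bound: the 5 vertex sets {c,e}, {a,i}, {b,h}, {f}, {g} are disjoint, each induces a connected subgraph, and every pair is joined by at least one edge of G. Contracting each set to a single vertex therefore yields K_{5} as a minor, and since treewidth is minor-monotone, tw(G) ≥ tw(K_{5}) = 4. Therefore the treewidth is 4.

Treewidth 4.
One such decomposition:
Bags: B1 = {c, e, f, h, i}  B2 = {a, e, f, h, i}  B3 = {b, e, f, h, i}  B4 = {e, f, g, h, i}  B5 = {d, e, f, h, i}
Tree: B1–B2, B2–B3, B3–B4, B4–B5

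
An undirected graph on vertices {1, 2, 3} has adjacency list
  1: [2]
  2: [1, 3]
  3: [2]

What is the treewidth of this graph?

1

A width-1 tree decomposition is:
Bags: B1 = {1, 2}  B2 = {2, 3}
Tree: B1–B2
Every bag has size at most 2, so the width is 2 − 1 = 1 and tw(G) ≤ 1. G has an edge, so its treewidth is at least 1. Hence tw(G) = 1 exactly.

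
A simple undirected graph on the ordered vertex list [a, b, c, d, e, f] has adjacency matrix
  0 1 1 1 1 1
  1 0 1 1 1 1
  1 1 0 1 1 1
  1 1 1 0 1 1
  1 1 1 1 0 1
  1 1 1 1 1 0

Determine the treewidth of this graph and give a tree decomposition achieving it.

Treewidth 5.
Bags: B1 = {a, b, c, d, e, f}
Tree: (single bag)

With just one bag of size 6, the width is 6 − 1 = 5, so tw(G) ≤ 5. Conversely, {a, b, c, d, e, f} is a clique of size 6, and the vertices of any clique must share a bag in every tree decomposition; so some bag has ≥ 6 vertices and tw(G) ≥ 5. Hence tw(G) = 5 exactly.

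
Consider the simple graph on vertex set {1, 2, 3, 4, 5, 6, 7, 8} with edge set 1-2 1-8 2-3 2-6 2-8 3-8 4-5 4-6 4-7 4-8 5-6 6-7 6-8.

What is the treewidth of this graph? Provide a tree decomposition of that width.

Treewidth 2.
One optimal decomposition is:
Bags: B1 = {4, 6, 8}  B2 = {4, 5, 6}  B3 = {2, 6, 8}  B4 = {1, 2, 8}  B5 = {4, 6, 7}  B6 = {2, 3, 8}
Tree: B1–B2, B1–B3, B3–B4, B2–B5, B4–B6

Each bag holds 3 vertices, so the decomposition has width 2, which upper-bounds the treewidth. Conversely, {1, 2, 8} is a clique of size 3, and the vertices of any clique must share a bag in every tree decomposition; so some bag has ≥ 3 vertices and tw(G) ≥ 2. Therefore the treewidth is 2.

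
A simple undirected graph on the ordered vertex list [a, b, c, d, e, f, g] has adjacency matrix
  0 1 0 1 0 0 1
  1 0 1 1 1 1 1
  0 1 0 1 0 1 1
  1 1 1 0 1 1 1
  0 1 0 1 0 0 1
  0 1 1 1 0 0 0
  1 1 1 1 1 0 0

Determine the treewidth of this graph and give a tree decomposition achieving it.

Each bag holds 4 vertices, so the decomposition has width 3, which upper-bounds the treewidth. On the other hand G contains the 4-clique {b, d, e, g}. A clique must lie in a single bag of any decomposition, so no decomposition can have width below 3. Therefore the treewidth is 3.

Treewidth 3.
One such decomposition:
Bags: B1 = {b, d, e, g}  B2 = {b, c, d, g}  B3 = {a, b, d, g}  B4 = {b, c, d, f}
Tree: B1–B2, B1–B3, B2–B4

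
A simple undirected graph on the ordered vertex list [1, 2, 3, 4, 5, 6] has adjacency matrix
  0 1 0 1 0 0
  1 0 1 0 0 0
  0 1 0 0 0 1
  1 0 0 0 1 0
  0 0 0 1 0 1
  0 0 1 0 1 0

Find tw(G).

2

A width-2 tree decomposition is:
Bags: B1 = {1, 4, 5}  B2 = {1, 5, 6}  B3 = {1, 3, 6}  B4 = {1, 2, 3}
Tree: B1–B2, B2–B3, B3–B4
The largest bag has 3 vertices, giving width 2; this decomposition certifies tw(G) ≤ 2. Since 1–4–5–6–3–2–1 is a cycle in G, G is not acyclic. Forests are exactly the graphs of treewidth ≤ 1, so tw(G) ≥ 2. Hence tw(G) = 2 exactly.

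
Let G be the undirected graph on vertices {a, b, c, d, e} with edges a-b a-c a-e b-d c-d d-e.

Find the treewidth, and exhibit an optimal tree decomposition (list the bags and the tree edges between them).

Every bag has size at most 3, so the width is 3 − 1 = 2 and tw(G) ≤ 2. The edges a–e–d–c–a form a cycle, so G is not a tree and its treewidth is at least 2. Hence tw(G) = 2 exactly.

Treewidth 2.
One such decomposition:
Bags: B1 = {a, d, e}  B2 = {a, c, d}  B3 = {a, b, d}
Tree: B1–B2, B2–B3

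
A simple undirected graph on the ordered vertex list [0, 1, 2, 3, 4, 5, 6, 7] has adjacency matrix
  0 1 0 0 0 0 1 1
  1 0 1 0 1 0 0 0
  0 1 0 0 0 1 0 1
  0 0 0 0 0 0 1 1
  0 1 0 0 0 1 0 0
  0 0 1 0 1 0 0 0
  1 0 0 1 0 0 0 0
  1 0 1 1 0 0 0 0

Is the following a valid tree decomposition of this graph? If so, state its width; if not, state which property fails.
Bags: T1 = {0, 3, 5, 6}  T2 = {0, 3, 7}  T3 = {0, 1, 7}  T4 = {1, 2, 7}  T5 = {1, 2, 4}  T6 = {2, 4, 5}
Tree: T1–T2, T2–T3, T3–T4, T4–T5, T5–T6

No — bags containing vertex 5 are not connected in the tree.

A tree decomposition must satisfy three properties: every vertex lies in some bag; for every edge, both endpoints lie together in some bag; and for every vertex, the bags containing it form a connected subtree. Here bags containing vertex 5 are not connected in the tree, so the decomposition is invalid.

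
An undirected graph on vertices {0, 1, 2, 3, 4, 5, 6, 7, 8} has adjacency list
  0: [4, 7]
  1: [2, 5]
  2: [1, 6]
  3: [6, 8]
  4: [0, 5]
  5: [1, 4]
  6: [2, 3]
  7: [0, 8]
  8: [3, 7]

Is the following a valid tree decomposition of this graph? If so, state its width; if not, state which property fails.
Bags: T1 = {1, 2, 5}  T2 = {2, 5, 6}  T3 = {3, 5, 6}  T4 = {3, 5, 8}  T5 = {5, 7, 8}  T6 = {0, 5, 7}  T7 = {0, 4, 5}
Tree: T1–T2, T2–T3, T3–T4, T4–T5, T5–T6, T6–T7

Every vertex of G appears in some bag (union = {0, 1, 2, 3, 4, 5, 6, 7, 8}); every edge is covered by a bag; and for each vertex v the set of bags containing v is connected in the bag tree. The decomposition is therefore valid. The largest bag has 3 vertices, so the width is 2.

Yes; width 2.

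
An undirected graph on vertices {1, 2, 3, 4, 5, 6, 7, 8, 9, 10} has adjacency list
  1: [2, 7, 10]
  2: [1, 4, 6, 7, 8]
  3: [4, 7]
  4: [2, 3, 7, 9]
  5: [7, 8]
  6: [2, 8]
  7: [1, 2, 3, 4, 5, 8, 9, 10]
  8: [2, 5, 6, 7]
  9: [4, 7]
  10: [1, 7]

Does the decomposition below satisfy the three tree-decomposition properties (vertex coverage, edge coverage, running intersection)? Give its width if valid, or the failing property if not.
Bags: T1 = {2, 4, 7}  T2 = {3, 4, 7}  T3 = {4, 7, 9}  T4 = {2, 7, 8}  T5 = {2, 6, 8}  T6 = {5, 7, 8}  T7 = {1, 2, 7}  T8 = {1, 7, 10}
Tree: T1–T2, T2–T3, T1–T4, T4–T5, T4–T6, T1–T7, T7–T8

Yes; width 2.

Vertex coverage: the bags together contain {1, 2, 3, 4, 5, 6, 7, 8, 9, 10}, the full vertex set. Edge coverage: each edge of G has both endpoints in at least one bag. Running intersection: for every vertex, the bags containing it form a connected subtree. All three properties hold, so this is a valid tree decomposition of width max|bag| − 1 = 2, and hence tw(G) ≤ 2.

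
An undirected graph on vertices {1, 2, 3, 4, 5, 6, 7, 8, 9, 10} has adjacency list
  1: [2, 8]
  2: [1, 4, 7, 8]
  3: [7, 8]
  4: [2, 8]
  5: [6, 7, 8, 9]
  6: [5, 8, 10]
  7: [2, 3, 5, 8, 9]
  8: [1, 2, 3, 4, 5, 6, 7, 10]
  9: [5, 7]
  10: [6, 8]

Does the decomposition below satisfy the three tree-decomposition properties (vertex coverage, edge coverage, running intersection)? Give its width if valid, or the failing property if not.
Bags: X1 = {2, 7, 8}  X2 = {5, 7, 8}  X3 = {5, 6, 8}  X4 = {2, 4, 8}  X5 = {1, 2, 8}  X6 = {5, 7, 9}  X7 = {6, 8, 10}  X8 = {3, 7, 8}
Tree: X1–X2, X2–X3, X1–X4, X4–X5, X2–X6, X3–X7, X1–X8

Every vertex of G appears in some bag (union = {1, 2, 3, 4, 5, 6, 7, 8, 9, 10}); every edge is covered by a bag; and for each vertex v the set of bags containing v is connected in the bag tree. The decomposition is therefore valid. The largest bag has 3 vertices, so the width is 2.

Yes; width 2.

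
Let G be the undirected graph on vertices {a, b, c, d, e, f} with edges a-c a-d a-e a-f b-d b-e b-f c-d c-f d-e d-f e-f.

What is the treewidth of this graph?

3

A width-3 tree decomposition is:
Bags: B1 = {a, c, d, f}  B2 = {a, d, e, f}  B3 = {b, d, e, f}
Tree: B1–B2, B2–B3
Every bag has size at most 4, so the width is 4 − 1 = 3 and tw(G) ≤ 3. Conversely, {a, d, e, f} is a clique of size 4, and the vertices of any clique must share a bag in every tree decomposition; so some bag has ≥ 4 vertices and tw(G) ≥ 3. Combining the bounds, tw(G) = 3.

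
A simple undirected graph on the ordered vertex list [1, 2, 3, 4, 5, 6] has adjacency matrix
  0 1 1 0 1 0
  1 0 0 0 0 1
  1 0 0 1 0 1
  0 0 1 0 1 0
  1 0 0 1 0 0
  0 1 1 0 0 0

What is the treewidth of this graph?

A width-2 tree decomposition is:
Bags: B1 = {1, 4, 5}  B2 = {1, 3, 4}  B3 = {1, 2, 3}  B4 = {2, 3, 6}
Tree: B1–B2, B2–B3, B3–B4
The largest bag has 3 vertices, giving width 2; this decomposition certifies tw(G) ≤ 2. The edges 5–4–3–1–5 form a cycle, so G is not a tree and its treewidth is at least 2. Combining the bounds, tw(G) = 2.

2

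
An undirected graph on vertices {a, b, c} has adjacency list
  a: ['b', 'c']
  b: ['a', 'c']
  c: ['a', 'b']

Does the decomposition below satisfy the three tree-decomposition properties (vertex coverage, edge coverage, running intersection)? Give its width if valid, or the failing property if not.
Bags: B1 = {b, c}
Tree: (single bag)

A tree decomposition must satisfy three properties: every vertex lies in some bag; for every edge, both endpoints lie together in some bag; and for every vertex, the bags containing it form a connected subtree. Here vertex a appears in no bag, so the decomposition is invalid.

No — vertex a appears in no bag.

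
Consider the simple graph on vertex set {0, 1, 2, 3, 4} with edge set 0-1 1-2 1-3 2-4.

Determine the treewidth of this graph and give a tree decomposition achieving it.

Every bag has size at most 2, so the width is 2 − 1 = 1 and tw(G) ≤ 1. Any graph with an edge has treewidth ≥ 1, and G has the edge 2–1. The upper and lower bounds meet at 1, so that is the treewidth.

Treewidth 1.
One optimal decomposition is:
Bags: B1 = {1, 2}  B2 = {0, 1}  B3 = {2, 4}  B4 = {1, 3}
Tree: B1–B2, B1–B3, B2–B4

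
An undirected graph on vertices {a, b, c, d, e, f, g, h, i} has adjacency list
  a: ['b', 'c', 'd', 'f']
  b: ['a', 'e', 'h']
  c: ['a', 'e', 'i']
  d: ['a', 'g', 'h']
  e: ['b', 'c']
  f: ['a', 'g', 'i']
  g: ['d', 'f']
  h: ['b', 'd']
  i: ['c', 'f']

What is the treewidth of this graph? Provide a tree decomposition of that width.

Treewidth 3.
One optimal decomposition is:
Bags: B1 = {c, e, f, i}  B2 = {a, c, e, f}  B3 = {a, b, e, f}  B4 = {a, b, f, g}  B5 = {a, b, d, g}  B6 = {b, d, g, h}
Tree: B1–B2, B2–B3, B3–B4, B4–B5, B5–B6

Every bag has size at most 4, so the width is 4 − 1 = 3 and tw(G) ≤ 3. For the lower bound: the 4 vertex sets {c,e,i}, {f}, {a}, {b,d,g,h} are disjoint, each induces a connected subgraph, and every pair is joined by at least one edge of G. Contracting each set to a single vertex therefore yields K_{4} as a minor, and since treewidth is minor-monotone, tw(G) ≥ tw(K_{4}) = 3. Combining the bounds, tw(G) = 3.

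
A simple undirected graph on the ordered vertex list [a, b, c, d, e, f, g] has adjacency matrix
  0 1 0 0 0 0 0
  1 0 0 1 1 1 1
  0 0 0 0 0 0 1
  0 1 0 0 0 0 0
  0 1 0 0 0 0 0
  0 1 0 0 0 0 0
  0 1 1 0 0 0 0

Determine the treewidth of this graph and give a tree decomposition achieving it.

Each bag holds 2 vertices, so the decomposition has width 1, which upper-bounds the treewidth. Since G has at least one edge (e.g. b–g), it is not an edgeless graph, so tw(G) ≥ 1. The upper and lower bounds meet at 1, so that is the treewidth.

Treewidth 1.
One such decomposition:
Bags: B1 = {b, g}  B2 = {a, b}  B3 = {c, g}  B4 = {b, f}  B5 = {b, d}  B6 = {b, e}
Tree: B1–B2, B1–B3, B2–B4, B4–B5, B4–B6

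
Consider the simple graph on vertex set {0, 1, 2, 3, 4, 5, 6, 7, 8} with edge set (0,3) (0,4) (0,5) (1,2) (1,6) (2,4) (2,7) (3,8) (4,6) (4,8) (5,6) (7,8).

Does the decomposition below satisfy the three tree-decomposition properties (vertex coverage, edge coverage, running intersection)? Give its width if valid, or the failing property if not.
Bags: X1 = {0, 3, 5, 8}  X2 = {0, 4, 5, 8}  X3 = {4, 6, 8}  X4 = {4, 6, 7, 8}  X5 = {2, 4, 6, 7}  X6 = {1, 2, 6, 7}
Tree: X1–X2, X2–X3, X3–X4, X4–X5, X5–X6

No — edge (5,6) lies in no bag.

A tree decomposition must satisfy three properties: every vertex lies in some bag; for every edge, both endpoints lie together in some bag; and for every vertex, the bags containing it form a connected subtree. Here edge (5,6) lies in no bag, so the decomposition is invalid.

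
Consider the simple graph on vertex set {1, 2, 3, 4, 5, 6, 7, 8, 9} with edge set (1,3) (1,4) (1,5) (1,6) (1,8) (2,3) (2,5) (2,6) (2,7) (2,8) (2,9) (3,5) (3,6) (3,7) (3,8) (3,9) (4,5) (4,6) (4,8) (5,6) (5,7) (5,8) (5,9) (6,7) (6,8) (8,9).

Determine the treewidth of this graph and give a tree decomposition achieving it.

The largest bag has 5 vertices, giving width 4; this decomposition certifies tw(G) ≤ 4. Conversely, {1, 3, 5, 6, 8} is a clique of size 5, and the vertices of any clique must share a bag in every tree decomposition; so some bag has ≥ 5 vertices and tw(G) ≥ 4. The upper and lower bounds meet at 4, so that is the treewidth.

Treewidth 4.
One optimal decomposition is:
Bags: B1 = {1, 3, 5, 6, 8}  B2 = {2, 3, 5, 6, 8}  B3 = {2, 3, 5, 6, 7}  B4 = {1, 4, 5, 6, 8}  B5 = {2, 3, 5, 8, 9}
Tree: B1–B2, B2–B3, B1–B4, B2–B5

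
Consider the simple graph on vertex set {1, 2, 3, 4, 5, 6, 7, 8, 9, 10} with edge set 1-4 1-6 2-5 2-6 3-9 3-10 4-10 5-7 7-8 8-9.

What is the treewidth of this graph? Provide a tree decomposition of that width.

Treewidth 2.
One such decomposition:
Bags: B1 = {1, 2, 6}  B2 = {1, 2, 5}  B3 = {1, 5, 7}  B4 = {1, 7, 8}  B5 = {1, 8, 9}  B6 = {1, 3, 9}  B7 = {1, 3, 10}  B8 = {1, 4, 10}
Tree: B1–B2, B2–B3, B3–B4, B4–B5, B5–B6, B6–B7, B7–B8

Each bag holds 3 vertices, so the decomposition has width 2, which upper-bounds the treewidth. Since 1–6–2–5–7–8–9–3–10–4–1 is a cycle in G, G is not acyclic. Forests are exactly the graphs of treewidth ≤ 1, so tw(G) ≥ 2. Hence tw(G) = 2 exactly.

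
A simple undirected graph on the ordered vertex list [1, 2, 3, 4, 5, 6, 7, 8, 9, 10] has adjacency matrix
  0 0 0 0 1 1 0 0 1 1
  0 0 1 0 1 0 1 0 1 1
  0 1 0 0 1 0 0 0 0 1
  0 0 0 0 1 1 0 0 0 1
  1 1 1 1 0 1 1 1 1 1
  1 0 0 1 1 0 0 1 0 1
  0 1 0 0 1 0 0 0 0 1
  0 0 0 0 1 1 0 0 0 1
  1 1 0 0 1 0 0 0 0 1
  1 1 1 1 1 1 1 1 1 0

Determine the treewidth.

3

A width-3 tree decomposition is:
Bags: B1 = {1, 5, 9, 10}  B2 = {2, 5, 9, 10}  B3 = {2, 5, 7, 10}  B4 = {1, 5, 6, 10}  B5 = {5, 6, 8, 10}  B6 = {4, 5, 6, 10}  B7 = {2, 3, 5, 10}
Tree: B1–B2, B2–B3, B1–B4, B4–B5, B4–B6, B2–B7
Every bag has size at most 4, so the width is 4 − 1 = 3 and tw(G) ≤ 3. For the lower bound, the 4 vertices {1, 5, 9, 10} are pairwise adjacent, and any tree decomposition puts a clique entirely inside one bag — forcing width ≥ 3. Hence tw(G) = 3 exactly.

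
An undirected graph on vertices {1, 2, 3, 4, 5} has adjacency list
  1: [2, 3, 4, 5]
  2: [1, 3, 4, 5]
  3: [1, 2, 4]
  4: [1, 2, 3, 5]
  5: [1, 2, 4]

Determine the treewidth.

A width-3 tree decomposition is:
Bags: B1 = {1, 2, 3, 4}  B2 = {1, 2, 4, 5}
Tree: B1–B2
Every bag has size at most 4, so the width is 4 − 1 = 3 and tw(G) ≤ 3. For the lower bound, the 4 vertices {1, 2, 3, 4} are pairwise adjacent, and any tree decomposition puts a clique entirely inside one bag — forcing width ≥ 3. Hence tw(G) = 3 exactly.

3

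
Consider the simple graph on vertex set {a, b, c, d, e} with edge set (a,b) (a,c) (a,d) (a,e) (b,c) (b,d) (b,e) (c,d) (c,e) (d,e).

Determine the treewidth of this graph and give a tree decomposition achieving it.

Treewidth 4.
One such decomposition:
Bags: B1 = {a, b, c, d, e}
Tree: (single bag)

With just one bag of size 5, the width is 5 − 1 = 4, so tw(G) ≤ 4. On the other hand G contains the 5-clique {a, b, c, d, e}. A clique must lie in a single bag of any decomposition, so no decomposition can have width below 4. Hence tw(G) = 4 exactly.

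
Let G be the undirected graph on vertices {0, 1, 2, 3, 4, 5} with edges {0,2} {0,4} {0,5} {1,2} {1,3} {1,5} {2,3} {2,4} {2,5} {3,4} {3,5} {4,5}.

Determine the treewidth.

3

A width-3 tree decomposition is:
Bags: B1 = {2, 3, 4, 5}  B2 = {1, 2, 3, 5}  B3 = {0, 2, 4, 5}
Tree: B1–B2, B1–B3
Each bag holds 4 vertices, so the decomposition has width 3, which upper-bounds the treewidth. For the lower bound, the 4 vertices {0, 2, 4, 5} are pairwise adjacent, and any tree decomposition puts a clique entirely inside one bag — forcing width ≥ 3. Therefore the treewidth is 3.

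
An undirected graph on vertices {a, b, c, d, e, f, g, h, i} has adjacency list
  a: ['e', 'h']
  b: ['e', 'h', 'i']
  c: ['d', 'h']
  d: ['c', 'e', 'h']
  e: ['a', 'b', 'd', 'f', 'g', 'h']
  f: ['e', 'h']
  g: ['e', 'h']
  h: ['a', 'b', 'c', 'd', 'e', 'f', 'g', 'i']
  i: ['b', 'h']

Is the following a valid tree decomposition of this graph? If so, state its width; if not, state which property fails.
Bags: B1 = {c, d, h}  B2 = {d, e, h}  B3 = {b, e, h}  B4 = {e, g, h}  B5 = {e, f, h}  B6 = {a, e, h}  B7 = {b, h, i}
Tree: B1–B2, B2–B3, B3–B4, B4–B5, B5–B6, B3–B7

Yes; width 2.

Every vertex of G appears in some bag (union = {a, b, c, d, e, f, g, h, i}); every edge is covered by a bag; and for each vertex v the set of bags containing v is connected in the bag tree. The decomposition is therefore valid. The largest bag has 3 vertices, so the width is 2.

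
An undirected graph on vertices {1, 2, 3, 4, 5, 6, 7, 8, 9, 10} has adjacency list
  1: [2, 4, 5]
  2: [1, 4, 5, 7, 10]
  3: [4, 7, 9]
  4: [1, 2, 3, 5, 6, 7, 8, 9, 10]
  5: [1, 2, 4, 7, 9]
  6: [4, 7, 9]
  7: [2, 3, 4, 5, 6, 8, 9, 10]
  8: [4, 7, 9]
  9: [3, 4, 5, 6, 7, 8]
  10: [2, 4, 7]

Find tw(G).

A width-3 tree decomposition is:
Bags: B1 = {4, 6, 7, 9}  B2 = {4, 5, 7, 9}  B3 = {2, 4, 5, 7}  B4 = {3, 4, 7, 9}  B5 = {2, 4, 7, 10}  B6 = {1, 2, 4, 5}  B7 = {4, 7, 8, 9}
Tree: B1–B2, B2–B3, B1–B4, B3–B5, B3–B6, B2–B7
Every bag has size at most 4, so the width is 4 − 1 = 3 and tw(G) ≤ 3. On the other hand G contains the 4-clique {1, 2, 4, 5}. A clique must lie in a single bag of any decomposition, so no decomposition can have width below 3. Combining the bounds, tw(G) = 3.

3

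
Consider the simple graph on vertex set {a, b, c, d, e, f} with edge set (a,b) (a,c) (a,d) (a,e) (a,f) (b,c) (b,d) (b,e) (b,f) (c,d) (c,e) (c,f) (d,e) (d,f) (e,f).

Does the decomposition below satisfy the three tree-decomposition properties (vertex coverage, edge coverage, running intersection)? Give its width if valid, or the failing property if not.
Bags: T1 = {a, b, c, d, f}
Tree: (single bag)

No — vertex e appears in no bag.

A tree decomposition must satisfy three properties: every vertex lies in some bag; for every edge, both endpoints lie together in some bag; and for every vertex, the bags containing it form a connected subtree. Here vertex e appears in no bag, so the decomposition is invalid.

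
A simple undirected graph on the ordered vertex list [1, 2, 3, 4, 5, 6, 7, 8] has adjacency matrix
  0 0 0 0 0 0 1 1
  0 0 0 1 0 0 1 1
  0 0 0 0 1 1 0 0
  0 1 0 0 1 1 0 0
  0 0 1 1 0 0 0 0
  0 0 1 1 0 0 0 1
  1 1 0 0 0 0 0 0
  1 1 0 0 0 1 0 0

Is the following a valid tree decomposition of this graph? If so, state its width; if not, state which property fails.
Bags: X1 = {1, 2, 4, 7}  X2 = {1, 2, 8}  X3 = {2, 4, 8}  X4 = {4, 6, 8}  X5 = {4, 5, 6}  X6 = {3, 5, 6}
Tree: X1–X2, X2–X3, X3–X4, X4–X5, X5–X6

A tree decomposition must satisfy three properties: every vertex lies in some bag; for every edge, both endpoints lie together in some bag; and for every vertex, the bags containing it form a connected subtree. Here bags containing vertex 4 are not connected in the tree, so the decomposition is invalid.

No — bags containing vertex 4 are not connected in the tree.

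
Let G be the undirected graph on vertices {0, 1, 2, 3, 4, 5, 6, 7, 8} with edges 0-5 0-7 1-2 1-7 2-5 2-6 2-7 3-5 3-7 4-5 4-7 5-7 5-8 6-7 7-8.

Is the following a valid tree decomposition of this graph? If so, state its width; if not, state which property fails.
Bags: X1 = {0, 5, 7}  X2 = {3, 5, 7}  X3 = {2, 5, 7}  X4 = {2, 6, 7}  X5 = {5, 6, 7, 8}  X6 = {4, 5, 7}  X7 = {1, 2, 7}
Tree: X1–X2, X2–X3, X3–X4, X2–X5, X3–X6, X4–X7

A tree decomposition must satisfy three properties: every vertex lies in some bag; for every edge, both endpoints lie together in some bag; and for every vertex, the bags containing it form a connected subtree. Here bags containing vertex 6 are not connected in the tree, so the decomposition is invalid.

No — bags containing vertex 6 are not connected in the tree.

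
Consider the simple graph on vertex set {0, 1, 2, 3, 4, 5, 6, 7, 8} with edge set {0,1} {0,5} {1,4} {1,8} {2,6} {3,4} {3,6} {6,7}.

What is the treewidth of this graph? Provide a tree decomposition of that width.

Treewidth 1.
One such decomposition:
Bags: B1 = {0, 1}  B2 = {1, 8}  B3 = {1, 4}  B4 = {0, 5}  B5 = {3, 4}  B6 = {3, 6}  B7 = {6, 7}  B8 = {2, 6}
Tree: B1–B2, B1–B3, B1–B4, B3–B5, B5–B6, B6–B7, B6–B8

Every bag has size at most 2, so the width is 2 − 1 = 1 and tw(G) ≤ 1. G has an edge, so its treewidth is at least 1. Therefore the treewidth is 1.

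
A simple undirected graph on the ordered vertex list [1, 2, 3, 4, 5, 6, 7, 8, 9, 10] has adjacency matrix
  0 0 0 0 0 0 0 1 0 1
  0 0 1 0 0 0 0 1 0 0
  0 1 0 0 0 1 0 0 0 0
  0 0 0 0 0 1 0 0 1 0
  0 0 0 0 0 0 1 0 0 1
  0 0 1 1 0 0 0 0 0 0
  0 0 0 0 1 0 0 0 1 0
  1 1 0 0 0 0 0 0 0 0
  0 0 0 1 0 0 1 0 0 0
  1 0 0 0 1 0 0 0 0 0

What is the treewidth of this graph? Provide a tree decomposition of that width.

Every bag has size at most 3, so the width is 3 − 1 = 2 and tw(G) ≤ 2. The edges 10–5–7–9–4–6–3–2–8–1–10 form a cycle, so G is not a tree and its treewidth is at least 2. Combining the bounds, tw(G) = 2.

Treewidth 2.
Bags: B1 = {5, 7, 10}  B2 = {7, 9, 10}  B3 = {4, 9, 10}  B4 = {4, 6, 10}  B5 = {3, 6, 10}  B6 = {2, 3, 10}  B7 = {2, 8, 10}  B8 = {1, 8, 10}
Tree: B1–B2, B2–B3, B3–B4, B4–B5, B5–B6, B6–B7, B7–B8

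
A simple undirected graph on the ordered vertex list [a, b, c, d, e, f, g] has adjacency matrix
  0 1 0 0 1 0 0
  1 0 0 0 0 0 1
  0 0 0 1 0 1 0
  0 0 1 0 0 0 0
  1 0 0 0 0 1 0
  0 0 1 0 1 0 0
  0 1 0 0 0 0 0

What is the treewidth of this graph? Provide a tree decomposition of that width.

Treewidth 1.
One optimal decomposition is:
Bags: B1 = {b, g}  B2 = {a, b}  B3 = {a, e}  B4 = {e, f}  B5 = {c, f}  B6 = {c, d}
Tree: B1–B2, B2–B3, B3–B4, B4–B5, B5–B6

Every bag has size at most 2, so the width is 2 − 1 = 1 and tw(G) ≤ 1. Since G has at least one edge (e.g. g–b), it is not an edgeless graph, so tw(G) ≥ 1. Hence tw(G) = 1 exactly.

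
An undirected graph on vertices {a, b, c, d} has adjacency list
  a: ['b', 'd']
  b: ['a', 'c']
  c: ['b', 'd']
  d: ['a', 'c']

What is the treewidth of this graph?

A width-2 tree decomposition is:
Bags: B1 = {a, b, c}  B2 = {a, c, d}
Tree: B1–B2
Every bag has size at most 3, so the width is 3 − 1 = 2 and tw(G) ≤ 2. The edges c–b–a–d–c form a cycle, so G is not a tree and its treewidth is at least 2. Combining the bounds, tw(G) = 2.

2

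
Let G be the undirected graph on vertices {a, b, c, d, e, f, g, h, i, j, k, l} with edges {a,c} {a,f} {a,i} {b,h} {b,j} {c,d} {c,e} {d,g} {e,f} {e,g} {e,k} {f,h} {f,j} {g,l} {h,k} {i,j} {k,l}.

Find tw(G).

A width-3 tree decomposition is:
Bags: B1 = {a, b, i, j}  B2 = {a, b, f, j}  B3 = {a, b, f, h}  B4 = {a, c, f, h}  B5 = {c, e, f, h}  B6 = {c, e, h, k}  B7 = {c, d, e, k}  B8 = {d, e, g, k}  B9 = {d, g, k, l}
Tree: B1–B2, B2–B3, B3–B4, B4–B5, B5–B6, B6–B7, B7–B8, B8–B9
The largest bag has 4 vertices, giving width 3; this decomposition certifies tw(G) ≤ 3. For the lower bound: the 4 vertex sets {b,i,j}, {a}, {f}, {c,e,h,k} are disjoint, each induces a connected subgraph, and every pair is joined by at least one edge of G. Contracting each set to a single vertex therefore yields K_{4} as a minor, and since treewidth is minor-monotone, tw(G) ≥ tw(K_{4}) = 3. Therefore the treewidth is 3.

3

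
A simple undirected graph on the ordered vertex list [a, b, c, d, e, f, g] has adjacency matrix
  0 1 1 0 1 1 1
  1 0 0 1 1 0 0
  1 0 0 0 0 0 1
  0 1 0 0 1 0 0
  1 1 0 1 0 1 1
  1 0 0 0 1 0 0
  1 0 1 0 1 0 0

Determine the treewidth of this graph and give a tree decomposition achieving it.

Each bag holds 3 vertices, so the decomposition has width 2, which upper-bounds the treewidth. Conversely, {b, d, e} is a clique of size 3, and the vertices of any clique must share a bag in every tree decomposition; so some bag has ≥ 3 vertices and tw(G) ≥ 2. Hence tw(G) = 2 exactly.

Treewidth 2.
One such decomposition:
Bags: B1 = {b, d, e}  B2 = {a, b, e}  B3 = {a, e, g}  B4 = {a, c, g}  B5 = {a, e, f}
Tree: B1–B2, B2–B3, B3–B4, B2–B5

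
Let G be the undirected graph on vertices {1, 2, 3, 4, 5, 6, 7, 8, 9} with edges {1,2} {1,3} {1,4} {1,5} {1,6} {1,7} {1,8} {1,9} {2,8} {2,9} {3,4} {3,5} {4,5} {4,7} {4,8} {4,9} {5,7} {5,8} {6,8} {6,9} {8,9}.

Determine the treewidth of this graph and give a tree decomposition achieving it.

Treewidth 3.
Bags: B1 = {1, 3, 4, 5}  B2 = {1, 4, 5, 8}  B3 = {1, 4, 8, 9}  B4 = {1, 4, 5, 7}  B5 = {1, 6, 8, 9}  B6 = {1, 2, 8, 9}
Tree: B1–B2, B2–B3, B1–B4, B3–B5, B3–B6

Every bag has size at most 4, so the width is 4 − 1 = 3 and tw(G) ≤ 3. On the other hand G contains the 4-clique {1, 2, 8, 9}. A clique must lie in a single bag of any decomposition, so no decomposition can have width below 3. The upper and lower bounds meet at 3, so that is the treewidth.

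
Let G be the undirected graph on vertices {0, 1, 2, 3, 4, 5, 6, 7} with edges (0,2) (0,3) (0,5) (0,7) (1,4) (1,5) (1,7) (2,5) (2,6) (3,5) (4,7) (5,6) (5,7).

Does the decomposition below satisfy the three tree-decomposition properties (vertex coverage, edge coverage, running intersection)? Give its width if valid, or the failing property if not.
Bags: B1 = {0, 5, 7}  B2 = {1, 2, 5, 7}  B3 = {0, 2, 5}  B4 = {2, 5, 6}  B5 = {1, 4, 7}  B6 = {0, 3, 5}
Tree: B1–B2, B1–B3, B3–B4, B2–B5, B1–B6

No — bags containing vertex 2 are not connected in the tree.

A tree decomposition must satisfy three properties: every vertex lies in some bag; for every edge, both endpoints lie together in some bag; and for every vertex, the bags containing it form a connected subtree. Here bags containing vertex 2 are not connected in the tree, so the decomposition is invalid.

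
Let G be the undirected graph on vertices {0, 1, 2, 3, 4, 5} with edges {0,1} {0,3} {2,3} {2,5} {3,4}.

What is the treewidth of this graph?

A width-1 tree decomposition is:
Bags: B1 = {0, 3}  B2 = {2, 3}  B3 = {3, 4}  B4 = {2, 5}  B5 = {0, 1}
Tree: B1–B2, B2–B3, B2–B4, B1–B5
The largest bag has 2 vertices, giving width 1; this decomposition certifies tw(G) ≤ 1. Any graph with an edge has treewidth ≥ 1, and G has the edge 0–3. Therefore the treewidth is 1.

1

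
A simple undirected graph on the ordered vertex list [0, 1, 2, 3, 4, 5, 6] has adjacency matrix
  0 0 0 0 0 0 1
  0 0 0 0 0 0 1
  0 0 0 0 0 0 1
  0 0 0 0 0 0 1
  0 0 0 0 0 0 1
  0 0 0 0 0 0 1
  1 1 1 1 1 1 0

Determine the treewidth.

A width-1 tree decomposition is:
Bags: B1 = {0, 6}  B2 = {5, 6}  B3 = {3, 6}  B4 = {4, 6}  B5 = {2, 6}  B6 = {1, 6}
Tree: B1–B2, B2–B3, B1–B4, B3–B5, B2–B6
The largest bag has 2 vertices, giving width 1; this decomposition certifies tw(G) ≤ 1. Any graph with an edge has treewidth ≥ 1, and G has the edge 0–6. The upper and lower bounds meet at 1, so that is the treewidth.

1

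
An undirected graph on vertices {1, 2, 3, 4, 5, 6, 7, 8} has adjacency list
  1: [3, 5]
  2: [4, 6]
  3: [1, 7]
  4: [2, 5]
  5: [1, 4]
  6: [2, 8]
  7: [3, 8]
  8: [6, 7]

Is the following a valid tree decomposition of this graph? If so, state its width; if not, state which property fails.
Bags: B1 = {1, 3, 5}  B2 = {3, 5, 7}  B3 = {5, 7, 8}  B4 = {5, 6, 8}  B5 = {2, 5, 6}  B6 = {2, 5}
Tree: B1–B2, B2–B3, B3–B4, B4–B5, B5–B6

No — vertex 4 appears in no bag.

A tree decomposition must satisfy three properties: every vertex lies in some bag; for every edge, both endpoints lie together in some bag; and for every vertex, the bags containing it form a connected subtree. Here vertex 4 appears in no bag, so the decomposition is invalid.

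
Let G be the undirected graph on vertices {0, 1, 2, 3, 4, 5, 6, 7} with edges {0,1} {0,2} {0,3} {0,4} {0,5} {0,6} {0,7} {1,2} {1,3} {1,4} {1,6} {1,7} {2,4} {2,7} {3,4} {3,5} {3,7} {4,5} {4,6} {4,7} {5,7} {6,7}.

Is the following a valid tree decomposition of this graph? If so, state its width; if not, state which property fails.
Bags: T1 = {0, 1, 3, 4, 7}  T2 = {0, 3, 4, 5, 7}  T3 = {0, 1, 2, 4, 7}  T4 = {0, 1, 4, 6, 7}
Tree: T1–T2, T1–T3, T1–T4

Checking the three conditions: (i) the bags cover all of {0, 1, 2, 3, 4, 5, 6, 7}; (ii) for each edge, some bag contains both endpoints; (iii) the bags containing any fixed vertex form a subtree. All hold, so the decomposition is valid with width 5 − 1 = 4.

Yes; width 4.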